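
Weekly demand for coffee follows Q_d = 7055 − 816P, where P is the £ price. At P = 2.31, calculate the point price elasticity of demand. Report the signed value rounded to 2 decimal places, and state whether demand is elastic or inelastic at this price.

dQ_d/dP = −816. At P = 2.31, Q_d = 7055 − 816(2.31) = 5170.04.
Ed = (dQ_d/dP)·(P/Q_d) = −816 × (2.31/5170.04) = -0.3645…
|Ed| = 0.36 < 1, so demand is inelastic.

-0.36; inelastic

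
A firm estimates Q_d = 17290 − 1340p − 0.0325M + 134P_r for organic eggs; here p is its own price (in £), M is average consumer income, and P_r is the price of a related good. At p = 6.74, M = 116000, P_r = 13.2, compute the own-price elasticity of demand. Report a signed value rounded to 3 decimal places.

At the given values, Q_d = 17290 − 1340(6.74) − 0.0325(116000) + 134(13.2) = 6257.2.
∂Q_d/∂p = −1340.
E = (-1340) × (6.74/6257.2) = -1.44339…

-1.443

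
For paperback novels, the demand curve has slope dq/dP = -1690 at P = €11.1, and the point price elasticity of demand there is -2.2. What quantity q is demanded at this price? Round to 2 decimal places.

Ed = (dq/dP)·(P/q) ⇒ q = (dq/dP)·P/Ed = (-1690)·11.1/(-2.2) = 8526.8181…

8526.82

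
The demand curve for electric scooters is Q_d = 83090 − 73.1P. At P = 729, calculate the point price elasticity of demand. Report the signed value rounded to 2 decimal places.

dQ_d/dP = −73.1. At P = 729, Q_d = 83090 − 73.1(729) = 29800.1.
Ed = (dQ_d/dP)·(P/Q_d) = −73.1 × (729/29800.1) = -1.7882…

-1.79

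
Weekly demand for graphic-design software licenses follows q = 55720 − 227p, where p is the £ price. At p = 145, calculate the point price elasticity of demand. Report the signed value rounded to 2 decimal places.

-1.44

dq/dp = −227. At p = 145, q = 55720 − 227(145) = 22805.
Ed = (dq/dp)·(p/q) = −227 × (145/22805) = -1.4433…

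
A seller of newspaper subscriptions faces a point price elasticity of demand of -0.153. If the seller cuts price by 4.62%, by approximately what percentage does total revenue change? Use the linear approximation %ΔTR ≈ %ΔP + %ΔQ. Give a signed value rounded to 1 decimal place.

-3.9%

%ΔQ ≈ Ed × %ΔP = (-0.153) × (-4.62%) = +0.7069%
%ΔTR ≈ %ΔP + %ΔQ = (-4.62%) + (+0.7069%) = -3.9131%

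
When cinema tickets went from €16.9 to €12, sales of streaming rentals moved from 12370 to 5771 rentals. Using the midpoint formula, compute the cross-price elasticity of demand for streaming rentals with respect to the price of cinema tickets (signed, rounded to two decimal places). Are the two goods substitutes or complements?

%ΔQ_{streaming rentals} = (5771 − 12370)/avg = -6599/9070.5 = -0.727523…
%ΔP_{cinema tickets} = (12 − 16.9)/avg = -4.9/14.45 = -0.339100…
E_cross = (-6599/9070.5) / (-4.9/14.45) = 2.1454…
E_cross > 0 ⇒ the goods are substitutes.

2.15; substitutes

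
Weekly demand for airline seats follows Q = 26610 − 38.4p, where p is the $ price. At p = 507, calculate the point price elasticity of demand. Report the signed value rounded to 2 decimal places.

dQ/dp = −38.4. At p = 507, Q = 26610 − 38.4(507) = 7141.2.
Ed = (dQ/dp)·(p/Q) = −38.4 × (507/7141.2) = -2.7262…

-2.73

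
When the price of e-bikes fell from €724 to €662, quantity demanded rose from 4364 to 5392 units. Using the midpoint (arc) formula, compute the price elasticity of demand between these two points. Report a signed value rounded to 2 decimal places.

%ΔQ = (5392 − 4364) / [(4364 + 5392)/2] = 1028/4878 = 0.210742…
%ΔP = (662 − 724) / [(724 + 662)/2] = -62/693 = -0.089466…
Arc Ed = %ΔQ / %ΔP = (1028/4878) / (-62/693) = -2.3555…

-2.36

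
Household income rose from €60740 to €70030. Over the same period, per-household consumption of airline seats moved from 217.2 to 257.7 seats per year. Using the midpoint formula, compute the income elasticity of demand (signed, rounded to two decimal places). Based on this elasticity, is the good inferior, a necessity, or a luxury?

%ΔQ = (257.7 − 217.2)/[( 217.2 + 257.7)/2] = 40.5/237.45 = 0.170562…
%ΔIncome = (70030 − 60740)/[( 60740 + 70030)/2] = 9290/65385 = 0.142081…
E_income = (40.5/237.45) / (9290/65385) = 1.2004…
E_income > 1 ⇒ normal good, luxury.

1.20; luxury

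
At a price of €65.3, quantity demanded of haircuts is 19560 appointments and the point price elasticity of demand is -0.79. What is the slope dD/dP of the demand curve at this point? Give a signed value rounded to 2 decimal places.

-236.64

Ed = (dD/dP)·(P/D) ⇒ dD/dP = Ed·D/P = (-0.79)·19560/65.3 = -236.6370…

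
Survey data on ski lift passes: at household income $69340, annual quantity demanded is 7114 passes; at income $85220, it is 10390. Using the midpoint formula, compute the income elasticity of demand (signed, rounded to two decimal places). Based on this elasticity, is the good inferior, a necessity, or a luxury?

%ΔQ = (10390 − 7114)/[( 7114 + 10390)/2] = 3276/8752 = 0.374314…
%ΔIncome = (85220 − 69340)/[( 69340 + 85220)/2] = 15880/77280 = 0.205486…
E_income = (3276/8752) / (15880/77280) = 1.8216…
E_income > 1 ⇒ normal good, luxury.

1.82; luxury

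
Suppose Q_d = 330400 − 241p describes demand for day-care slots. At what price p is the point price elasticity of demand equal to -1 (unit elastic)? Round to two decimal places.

Ed = −241p/(330400 − 241p). Set this equal to -1:
241p = 1·(330400 − 241p) ⇒ 241p(1 + 1) = 1·330400
p = 1·330400 / (241·2) = 685.4771…

685.48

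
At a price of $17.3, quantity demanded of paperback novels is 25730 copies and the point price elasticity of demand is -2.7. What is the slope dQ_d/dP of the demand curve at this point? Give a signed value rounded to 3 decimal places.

-4015.665

Ed = (dQ_d/dP)·(P/Q_d) ⇒ dQ_d/dP = Ed·Q_d/P = (-2.7)·25730/17.3 = -4015.66473…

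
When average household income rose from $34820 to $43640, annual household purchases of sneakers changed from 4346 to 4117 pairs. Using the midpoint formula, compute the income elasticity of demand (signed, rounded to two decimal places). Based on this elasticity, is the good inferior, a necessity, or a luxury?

%ΔQ = (4117 − 4346)/[( 4346 + 4117)/2] = -229/4231.5 = -0.054117…
%ΔIncome = (43640 − 34820)/[( 34820 + 43640)/2] = 8820/39230 = 0.224827…
E_income = (-229/4231.5) / (8820/39230) = -0.2407…
E_income < 0 ⇒ inferior good.

-0.24; inferior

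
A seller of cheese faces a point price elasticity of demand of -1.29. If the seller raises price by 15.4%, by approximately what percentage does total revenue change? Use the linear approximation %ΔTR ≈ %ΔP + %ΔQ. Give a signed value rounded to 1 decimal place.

%ΔQ ≈ Ed × %ΔP = (-1.29) × (+15.4%) = -19.8660%
%ΔTR ≈ %ΔP + %ΔQ = (+15.4%) + (-19.8660%) = -4.4660%

-4.5%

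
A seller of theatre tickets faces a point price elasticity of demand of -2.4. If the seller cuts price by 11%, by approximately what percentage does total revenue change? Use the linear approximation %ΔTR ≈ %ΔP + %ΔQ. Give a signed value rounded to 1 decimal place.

%ΔQ ≈ Ed × %ΔP = (-2.4) × (-11%) = +26.4000%
%ΔTR ≈ %ΔP + %ΔQ = (-11%) + (+26.4000%) = +15.4000%

+15.4%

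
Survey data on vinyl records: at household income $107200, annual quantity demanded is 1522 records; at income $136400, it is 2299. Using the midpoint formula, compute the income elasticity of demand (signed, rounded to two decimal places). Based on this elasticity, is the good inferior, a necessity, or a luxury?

1.70; luxury

%ΔQ = (2299 − 1522)/[( 1522 + 2299)/2] = 777/1910.5 = 0.406699…
%ΔIncome = (136400 − 107200)/[( 107200 + 136400)/2] = 29200/121800 = 0.239737…
E_income = (777/1910.5) / (29200/121800) = 1.6964…
E_income > 1 ⇒ normal good, luxury.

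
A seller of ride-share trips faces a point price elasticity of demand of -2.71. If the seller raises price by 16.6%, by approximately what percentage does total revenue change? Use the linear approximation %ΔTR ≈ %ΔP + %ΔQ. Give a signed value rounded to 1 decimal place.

-28.4%

%ΔQ ≈ Ed × %ΔP = (-2.71) × (+16.6%) = -44.9860%
%ΔTR ≈ %ΔP + %ΔQ = (+16.6%) + (-44.9860%) = -28.3860%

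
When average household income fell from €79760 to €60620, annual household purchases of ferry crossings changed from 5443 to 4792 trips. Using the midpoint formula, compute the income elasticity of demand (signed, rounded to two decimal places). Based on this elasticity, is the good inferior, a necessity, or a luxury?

%ΔQ = (4792 − 5443)/[( 5443 + 4792)/2] = -651/5117.5 = -0.127210…
%ΔIncome = (60620 − 79760)/[( 79760 + 60620)/2] = -19140/70190 = -0.272688…
E_income = (-651/5117.5) / (-19140/70190) = 0.4665…
0 < E_income < 1 ⇒ normal good, necessity.

0.47; necessity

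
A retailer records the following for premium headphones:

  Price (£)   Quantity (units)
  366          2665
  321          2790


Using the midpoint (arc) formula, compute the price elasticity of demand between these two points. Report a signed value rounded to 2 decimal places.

%ΔQ = (2790 − 2665) / [(2665 + 2790)/2] = 125/2727.5 = 0.045829…
%ΔP = (321 − 366) / [(366 + 321)/2] = -45/343.5 = -0.131004…
Arc Ed = %ΔQ / %ΔP = (125/2727.5) / (-45/343.5) = -0.3498…

-0.35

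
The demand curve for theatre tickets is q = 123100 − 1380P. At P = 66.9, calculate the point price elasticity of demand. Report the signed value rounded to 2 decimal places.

dq/dP = −1380. At P = 66.9, q = 123100 − 1380(66.9) = 30778.
Ed = (dq/dP)·(P/q) = −1380 × (66.9/30778) = -2.9996…

-3.00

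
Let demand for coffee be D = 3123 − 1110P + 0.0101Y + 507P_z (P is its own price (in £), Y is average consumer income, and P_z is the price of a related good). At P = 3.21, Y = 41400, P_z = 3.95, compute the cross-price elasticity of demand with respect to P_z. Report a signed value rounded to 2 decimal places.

1.01

At the given values, D = 3123 − 1110(3.21) + 0.0101(41400) + 507(3.95) = 1980.69.
∂D/∂P_z = 507.
E = (507) × (3.95/1980.69) = 1.0110…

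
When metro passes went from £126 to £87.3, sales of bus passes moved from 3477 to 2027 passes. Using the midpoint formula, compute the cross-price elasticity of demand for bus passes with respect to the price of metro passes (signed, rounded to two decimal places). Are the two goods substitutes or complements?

1.45; substitutes

%ΔQ_{bus passes} = (2027 − 3477)/avg = -1450/2752 = -0.526889…
%ΔP_{metro passes} = (87.3 − 126)/avg = -38.7/106.65 = -0.362869…
E_cross = (-1450/2752) / (-38.7/106.65) = 1.4520…
E_cross > 0 ⇒ the goods are substitutes.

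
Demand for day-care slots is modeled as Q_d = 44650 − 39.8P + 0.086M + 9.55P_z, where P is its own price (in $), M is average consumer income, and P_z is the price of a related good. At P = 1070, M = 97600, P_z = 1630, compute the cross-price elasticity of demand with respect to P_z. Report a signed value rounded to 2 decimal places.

0.60

At the given values, Q_d = 44650 − 39.8(1070) + 0.086(97600) + 9.55(1630) = 26024.1.
∂Q_d/∂P_z = 9.55.
E = (9.55) × (1630/26024.1) = 0.5981…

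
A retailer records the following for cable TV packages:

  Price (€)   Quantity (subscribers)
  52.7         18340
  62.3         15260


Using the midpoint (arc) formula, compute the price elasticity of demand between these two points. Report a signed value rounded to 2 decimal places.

-1.10

%ΔQ = (15260 − 18340) / [(18340 + 15260)/2] = -3080/16800 = -0.183333…
%ΔP = (62.3 − 52.7) / [(52.7 + 62.3)/2] = 9.6/57.5 = 0.166956…
Arc Ed = %ΔQ / %ΔP = (-3080/16800) / (9.6/57.5) = -1.0980…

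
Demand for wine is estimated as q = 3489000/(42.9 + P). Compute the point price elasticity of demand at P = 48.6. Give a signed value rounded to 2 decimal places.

dq/dP = −3489000/(42.9 + P)² = -416.734. At P = 48.6, q = 38131.1.
Ed = (dq/dP)·(P/q) = (-416.734) × (48.6/38131.1) = -0.5311…

-0.53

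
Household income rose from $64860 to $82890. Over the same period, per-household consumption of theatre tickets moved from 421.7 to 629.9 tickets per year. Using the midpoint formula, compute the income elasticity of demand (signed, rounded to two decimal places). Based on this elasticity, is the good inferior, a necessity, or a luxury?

1.62; luxury

%ΔQ = (629.9 − 421.7)/[( 421.7 + 629.9)/2] = 208.2/525.8 = 0.395968…
%ΔIncome = (82890 − 64860)/[( 64860 + 82890)/2] = 18030/73875 = 0.244060…
E_income = (208.2/525.8) / (18030/73875) = 1.6224…
E_income > 1 ⇒ normal good, luxury.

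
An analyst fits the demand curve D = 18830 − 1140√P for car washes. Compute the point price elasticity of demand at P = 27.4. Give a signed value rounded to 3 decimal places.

-0.232

dD/dP = −1140/(2√P) = -108.893. At P = 27.4, D = 12862.7.
Ed = (dD/dP)·(P/D) = (-108.893) × (27.4/12862.7) = -0.23196…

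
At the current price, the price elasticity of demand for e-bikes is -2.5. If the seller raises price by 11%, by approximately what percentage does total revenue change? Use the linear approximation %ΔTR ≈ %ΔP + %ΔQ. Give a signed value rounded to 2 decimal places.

-16.50%

%ΔQ ≈ Ed × %ΔP = (-2.5) × (+11%) = -27.5000%
%ΔTR ≈ %ΔP + %ΔQ = (+11%) + (-27.5000%) = -16.5000%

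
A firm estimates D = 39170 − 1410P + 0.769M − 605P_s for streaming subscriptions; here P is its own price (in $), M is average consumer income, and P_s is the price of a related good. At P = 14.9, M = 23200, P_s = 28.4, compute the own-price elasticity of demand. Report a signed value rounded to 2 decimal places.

-1.12

At the given values, D = 39170 − 1410(14.9) + 0.769(23200) − 605(28.4) = 18819.8.
∂D/∂P = −1410.
E = (-1410) × (14.9/18819.8) = -1.1163…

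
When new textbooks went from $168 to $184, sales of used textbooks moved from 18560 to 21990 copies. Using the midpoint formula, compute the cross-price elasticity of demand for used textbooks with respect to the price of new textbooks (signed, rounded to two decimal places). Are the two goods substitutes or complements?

1.86; substitutes

%ΔQ_{used textbooks} = (21990 − 18560)/avg = 3430/20275 = 0.169173…
%ΔP_{new textbooks} = (184 − 168)/avg = 16/176 = 0.090909…
E_cross = (3430/20275) / (16/176) = 1.8609…
E_cross > 0 ⇒ the goods are substitutes.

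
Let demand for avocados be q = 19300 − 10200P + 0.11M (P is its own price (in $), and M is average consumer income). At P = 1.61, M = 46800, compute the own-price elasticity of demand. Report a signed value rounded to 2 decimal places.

-2.05

At the given values, q = 19300 − 10200(1.61) + 0.11(46800) = 8026.
∂q/∂P = −10200.
E = (-10200) × (1.61/8026) = -2.0461…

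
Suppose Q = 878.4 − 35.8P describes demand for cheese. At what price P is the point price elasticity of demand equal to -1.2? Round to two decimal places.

Ed = −35.8P/(878.4 − 35.8P). Set this equal to -1.2:
35.8P = 1.2·(878.4 − 35.8P) ⇒ 35.8P(1 + 1.2) = 1.2·878.4
P = 1.2·878.4 / (35.8·2.2) = 13.3834…

13.38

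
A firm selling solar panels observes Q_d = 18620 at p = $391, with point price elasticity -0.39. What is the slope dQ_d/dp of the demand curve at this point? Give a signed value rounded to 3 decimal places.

Ed = (dQ_d/dp)·(p/Q_d) ⇒ dQ_d/dp = Ed·Q_d/p = (-0.39)·18620/391 = -18.57237…

-18.572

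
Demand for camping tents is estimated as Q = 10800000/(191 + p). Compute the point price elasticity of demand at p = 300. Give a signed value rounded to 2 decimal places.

-0.61

dQ/dp = −10800000/(191 + p)² = -44.7982. At p = 300, Q = 21995.9.
Ed = (dQ/dp)·(p/Q) = (-44.7982) × (300/21995.9) = -0.6109…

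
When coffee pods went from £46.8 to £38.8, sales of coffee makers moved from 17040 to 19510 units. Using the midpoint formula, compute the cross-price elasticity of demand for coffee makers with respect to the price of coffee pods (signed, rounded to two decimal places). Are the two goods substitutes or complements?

%ΔQ_{coffee makers} = (19510 − 17040)/avg = 2470/18275 = 0.135157…
%ΔP_{coffee pods} = (38.8 − 46.8)/avg = -8/42.8 = -0.186915…
E_cross = (2470/18275) / (-8/42.8) = -0.7230…
E_cross < 0 ⇒ the goods are complements.

-0.72; complements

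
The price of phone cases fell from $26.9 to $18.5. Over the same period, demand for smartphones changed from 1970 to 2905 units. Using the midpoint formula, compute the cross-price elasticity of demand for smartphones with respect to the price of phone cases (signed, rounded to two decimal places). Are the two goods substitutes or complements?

%ΔQ_{smartphones} = (2905 − 1970)/avg = 935/2437.5 = 0.383589…
%ΔP_{phone cases} = (18.5 − 26.9)/avg = -8.4/22.7 = -0.370044…
E_cross = (935/2437.5) / (-8.4/22.7) = -1.0366…
E_cross < 0 ⇒ the goods are complements.

-1.04; complements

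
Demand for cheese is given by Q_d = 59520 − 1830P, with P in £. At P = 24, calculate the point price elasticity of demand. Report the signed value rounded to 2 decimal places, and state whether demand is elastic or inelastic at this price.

dQ_d/dP = −1830. At P = 24, Q_d = 59520 − 1830(24) = 15600.
Ed = (dQ_d/dP)·(P/Q_d) = −1830 × (24/15600) = -2.8153…
|Ed| = 2.82 > 1, so demand is elastic.

-2.82; elastic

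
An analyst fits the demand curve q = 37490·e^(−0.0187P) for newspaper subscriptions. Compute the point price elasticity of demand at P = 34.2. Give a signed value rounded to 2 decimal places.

-0.64

dq/dP = −0.0187·q = -369.835. At P = 34.2, q = 19777.3.
Ed = (dq/dP)·(P/q) = (-369.835) × (34.2/19777.3) = -0.6395…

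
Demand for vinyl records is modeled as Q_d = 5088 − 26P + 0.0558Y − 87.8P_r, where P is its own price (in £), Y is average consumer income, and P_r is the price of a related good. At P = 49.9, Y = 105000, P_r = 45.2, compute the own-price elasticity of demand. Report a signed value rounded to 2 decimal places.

At the given values, Q_d = 5088 − 26(49.9) + 0.0558(105000) − 87.8(45.2) = 5681.04.
∂Q_d/∂P = −26.
E = (-26) × (49.9/5681.04) = -0.2283…

-0.23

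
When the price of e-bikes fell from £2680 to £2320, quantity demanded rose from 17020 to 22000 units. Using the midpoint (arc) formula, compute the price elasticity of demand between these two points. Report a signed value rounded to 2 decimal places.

-1.77

%ΔQ = (22000 − 17020) / [(17020 + 22000)/2] = 4980/19510 = 0.255253…
%ΔP = (2320 − 2680) / [(2680 + 2320)/2] = -360/2500 = -0.144
Arc Ed = %ΔQ / %ΔP = (4980/19510) / (-360/2500) = -1.7725…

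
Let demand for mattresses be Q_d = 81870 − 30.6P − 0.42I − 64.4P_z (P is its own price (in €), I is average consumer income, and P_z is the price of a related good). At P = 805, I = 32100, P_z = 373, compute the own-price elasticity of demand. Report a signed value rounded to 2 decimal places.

-1.25

At the given values, Q_d = 81870 − 30.6(805) − 0.42(32100) − 64.4(373) = 19733.8.
∂Q_d/∂P = −30.6.
E = (-30.6) × (805/19733.8) = -1.2482…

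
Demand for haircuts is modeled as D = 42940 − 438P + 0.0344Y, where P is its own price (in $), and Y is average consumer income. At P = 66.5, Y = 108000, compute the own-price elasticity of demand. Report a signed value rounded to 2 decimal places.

-1.66

At the given values, D = 42940 − 438(66.5) + 0.0344(108000) = 17528.2.
∂D/∂P = −438.
E = (-438) × (66.5/17528.2) = -1.6617…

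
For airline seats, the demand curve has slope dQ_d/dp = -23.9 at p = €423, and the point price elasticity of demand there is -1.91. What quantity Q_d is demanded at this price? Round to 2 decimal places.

Ed = (dQ_d/dp)·(p/Q_d) ⇒ Q_d = (dQ_d/dp)·p/Ed = (-23.9)·423/(-1.91) = 5293.0366…

5293.04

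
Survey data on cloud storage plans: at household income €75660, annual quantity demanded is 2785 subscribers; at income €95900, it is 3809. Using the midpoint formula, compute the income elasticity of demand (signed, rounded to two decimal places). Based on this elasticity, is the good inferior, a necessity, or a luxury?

%ΔQ = (3809 − 2785)/[( 2785 + 3809)/2] = 1024/3297 = 0.310585…
%ΔIncome = (95900 − 75660)/[( 75660 + 95900)/2] = 20240/85780 = 0.235952…
E_income = (1024/3297) / (20240/85780) = 1.3163…
E_income > 1 ⇒ normal good, luxury.

1.32; luxury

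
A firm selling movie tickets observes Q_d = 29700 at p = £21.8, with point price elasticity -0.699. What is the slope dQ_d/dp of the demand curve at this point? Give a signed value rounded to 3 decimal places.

Ed = (dQ_d/dp)·(p/Q_d) ⇒ dQ_d/dp = Ed·Q_d/p = (-0.699)·29700/21.8 = -952.30733…

-952.307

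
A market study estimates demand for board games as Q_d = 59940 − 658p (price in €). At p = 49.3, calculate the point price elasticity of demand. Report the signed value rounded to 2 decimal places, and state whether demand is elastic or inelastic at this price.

-1.18; elastic

dQ_d/dp = −658. At p = 49.3, Q_d = 59940 − 658(49.3) = 27500.6.
Ed = (dQ_d/dp)·(p/Q_d) = −658 × (49.3/27500.6) = -1.1795…
|Ed| = 1.18 > 1, so demand is elastic.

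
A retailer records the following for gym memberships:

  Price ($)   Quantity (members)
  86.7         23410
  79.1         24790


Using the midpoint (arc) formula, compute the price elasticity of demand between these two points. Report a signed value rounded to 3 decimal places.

%ΔQ = (24790 − 23410) / [(23410 + 24790)/2] = 1380/24100 = 0.057261…
%ΔP = (79.1 − 86.7) / [(86.7 + 79.1)/2] = -7.6/82.9 = -0.091676…
Arc Ed = %ΔQ / %ΔP = (1380/24100) / (-7.6/82.9) = -0.62460…

-0.625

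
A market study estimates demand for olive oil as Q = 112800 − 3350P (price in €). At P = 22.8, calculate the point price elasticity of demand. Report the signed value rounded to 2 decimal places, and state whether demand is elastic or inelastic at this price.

-2.10; elastic

dQ/dP = −3350. At P = 22.8, Q = 112800 − 3350(22.8) = 36420.
Ed = (dQ/dP)·(P/Q) = −3350 × (22.8/36420) = -2.0971…
|Ed| = 2.10 > 1, so demand is elastic.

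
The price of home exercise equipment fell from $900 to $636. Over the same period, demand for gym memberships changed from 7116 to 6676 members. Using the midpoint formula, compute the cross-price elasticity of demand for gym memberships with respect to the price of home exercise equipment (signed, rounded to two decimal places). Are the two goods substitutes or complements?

%ΔQ_{gym memberships} = (6676 − 7116)/avg = -440/6896 = -0.063805…
%ΔP_{home exercise equipment} = (636 − 900)/avg = -264/768 = -0.34375
E_cross = (-440/6896) / (-264/768) = 0.1856…
E_cross > 0 ⇒ the goods are substitutes.

0.19; substitutes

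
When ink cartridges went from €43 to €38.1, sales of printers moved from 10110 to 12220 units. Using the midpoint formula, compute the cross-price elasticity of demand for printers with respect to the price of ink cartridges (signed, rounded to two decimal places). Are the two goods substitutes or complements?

%ΔQ_{printers} = (12220 − 10110)/avg = 2110/11165 = 0.188983…
%ΔP_{ink cartridges} = (38.1 − 43)/avg = -4.9/40.55 = -0.120838…
E_cross = (2110/11165) / (-4.9/40.55) = -1.5639…
E_cross < 0 ⇒ the goods are complements.

-1.56; complements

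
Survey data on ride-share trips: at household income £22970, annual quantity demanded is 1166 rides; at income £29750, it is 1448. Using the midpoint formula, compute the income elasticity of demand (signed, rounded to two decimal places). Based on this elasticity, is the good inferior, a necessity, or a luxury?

0.84; necessity

%ΔQ = (1448 − 1166)/[( 1166 + 1448)/2] = 282/1307 = 0.215761…
%ΔIncome = (29750 − 22970)/[( 22970 + 29750)/2] = 6780/26360 = 0.257207…
E_income = (282/1307) / (6780/26360) = 0.8388…
0 < E_income < 1 ⇒ normal good, necessity.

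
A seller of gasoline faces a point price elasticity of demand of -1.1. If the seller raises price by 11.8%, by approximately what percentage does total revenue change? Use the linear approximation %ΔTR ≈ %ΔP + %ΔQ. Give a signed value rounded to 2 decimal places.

%ΔQ ≈ Ed × %ΔP = (-1.1) × (+11.8%) = -12.9800%
%ΔTR ≈ %ΔP + %ΔQ = (+11.8%) + (-12.9800%) = -1.1800%

-1.18%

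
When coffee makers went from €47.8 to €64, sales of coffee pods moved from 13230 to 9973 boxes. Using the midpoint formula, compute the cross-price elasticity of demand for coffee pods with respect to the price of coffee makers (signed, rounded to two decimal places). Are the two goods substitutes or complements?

%ΔQ_{coffee pods} = (9973 − 13230)/avg = -3257/11601.5 = -0.280739…
%ΔP_{coffee makers} = (64 − 47.8)/avg = 16.2/55.9 = 0.289803…
E_cross = (-3257/11601.5) / (16.2/55.9) = -0.9687…
E_cross < 0 ⇒ the goods are complements.

-0.97; complements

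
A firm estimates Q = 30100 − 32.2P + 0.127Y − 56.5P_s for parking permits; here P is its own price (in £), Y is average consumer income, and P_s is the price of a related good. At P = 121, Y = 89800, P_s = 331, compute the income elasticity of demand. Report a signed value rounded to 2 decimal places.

At the given values, Q = 30100 − 32.2(121) + 0.127(89800) − 56.5(331) = 18906.9.
∂Q/∂Y = 0.127.
E = (0.127) × (89800/18906.9) = 0.6031…

0.60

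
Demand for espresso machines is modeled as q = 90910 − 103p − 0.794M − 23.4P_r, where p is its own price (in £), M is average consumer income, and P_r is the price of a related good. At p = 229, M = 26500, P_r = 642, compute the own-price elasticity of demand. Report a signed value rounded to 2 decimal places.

-0.75

At the given values, q = 90910 − 103(229) − 0.794(26500) − 23.4(642) = 31259.2.
∂q/∂p = −103.
E = (-103) × (229/31259.2) = -0.7545…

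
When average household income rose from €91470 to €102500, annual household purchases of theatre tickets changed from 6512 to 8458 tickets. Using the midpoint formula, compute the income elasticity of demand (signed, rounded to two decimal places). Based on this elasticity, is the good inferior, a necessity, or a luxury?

%ΔQ = (8458 − 6512)/[( 6512 + 8458)/2] = 1946/7485 = 0.259986…
%ΔIncome = (102500 − 91470)/[( 91470 + 102500)/2] = 11030/96985 = 0.113728…
E_income = (1946/7485) / (11030/96985) = 2.2860…
E_income > 1 ⇒ normal good, luxury.

2.29; luxury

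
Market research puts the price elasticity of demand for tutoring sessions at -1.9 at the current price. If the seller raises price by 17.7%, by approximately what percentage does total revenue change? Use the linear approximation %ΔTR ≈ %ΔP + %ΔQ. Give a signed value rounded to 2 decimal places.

-15.93%

%ΔQ ≈ Ed × %ΔP = (-1.9) × (+17.7%) = -33.6300%
%ΔTR ≈ %ΔP + %ΔQ = (+17.7%) + (-33.6300%) = -15.9300%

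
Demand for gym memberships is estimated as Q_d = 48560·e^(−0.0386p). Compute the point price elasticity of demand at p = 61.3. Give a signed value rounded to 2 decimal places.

dQ_d/dp = −0.0386·Q_d = -175.892. At p = 61.3, Q_d = 4556.8.
Ed = (dQ_d/dp)·(p/Q_d) = (-175.892) × (61.3/4556.8) = -2.3661…

-2.37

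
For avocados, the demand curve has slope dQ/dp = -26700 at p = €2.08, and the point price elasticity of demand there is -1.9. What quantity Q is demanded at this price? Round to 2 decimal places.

Ed = (dQ/dp)·(p/Q) ⇒ Q = (dQ/dp)·p/Ed = (-26700)·2.08/(-1.9) = 29229.4736…

29229.47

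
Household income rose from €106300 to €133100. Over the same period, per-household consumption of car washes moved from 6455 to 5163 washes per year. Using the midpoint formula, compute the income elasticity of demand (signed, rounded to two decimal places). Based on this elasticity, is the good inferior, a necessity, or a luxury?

-0.99; inferior

%ΔQ = (5163 − 6455)/[( 6455 + 5163)/2] = -1292/5809 = -0.222413…
%ΔIncome = (133100 − 106300)/[( 106300 + 133100)/2] = 26800/119700 = 0.223893…
E_income = (-1292/5809) / (26800/119700) = -0.9933…
E_income < 0 ⇒ inferior good.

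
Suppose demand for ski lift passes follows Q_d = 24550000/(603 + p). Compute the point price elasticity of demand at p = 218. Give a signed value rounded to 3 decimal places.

dQ_d/dp = −24550000/(603 + p)² = -36.4221. At p = 218, Q_d = 29902.6.
Ed = (dQ_d/dp)·(p/Q_d) = (-36.4221) × (218/29902.6) = -0.26552…

-0.266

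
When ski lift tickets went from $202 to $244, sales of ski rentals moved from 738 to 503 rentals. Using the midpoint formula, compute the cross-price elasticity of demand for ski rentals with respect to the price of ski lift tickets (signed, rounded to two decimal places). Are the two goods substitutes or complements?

-2.01; complements

%ΔQ_{ski rentals} = (503 − 738)/avg = -235/620.5 = -0.378726…
%ΔP_{ski lift tickets} = (244 − 202)/avg = 42/223 = 0.188340…
E_cross = (-235/620.5) / (42/223) = -2.0108…
E_cross < 0 ⇒ the goods are complements.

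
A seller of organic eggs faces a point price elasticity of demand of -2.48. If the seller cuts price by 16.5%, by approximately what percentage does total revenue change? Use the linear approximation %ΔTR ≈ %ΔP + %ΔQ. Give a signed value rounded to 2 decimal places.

%ΔQ ≈ Ed × %ΔP = (-2.48) × (-16.5%) = +40.9200%
%ΔTR ≈ %ΔP + %ΔQ = (-16.5%) + (+40.9200%) = +24.4200%

+24.42%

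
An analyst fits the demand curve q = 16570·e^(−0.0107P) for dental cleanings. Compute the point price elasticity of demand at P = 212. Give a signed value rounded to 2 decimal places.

dq/dP = −0.0107·q = -18.3465. At P = 212, q = 1714.62.
Ed = (dq/dP)·(P/q) = (-18.3465) × (212/1714.62) = -2.2684

-2.27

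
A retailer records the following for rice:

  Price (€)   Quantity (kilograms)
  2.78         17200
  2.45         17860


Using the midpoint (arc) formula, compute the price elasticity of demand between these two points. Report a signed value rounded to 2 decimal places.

-0.30

%ΔQ = (17860 − 17200) / [(17200 + 17860)/2] = 660/17530 = 0.037649…
%ΔP = (2.45 − 2.78) / [(2.78 + 2.45)/2] = -0.33/2.615 = -0.126195…
Arc Ed = %ΔQ / %ΔP = (660/17530) / (-0.33/2.615) = -0.2983…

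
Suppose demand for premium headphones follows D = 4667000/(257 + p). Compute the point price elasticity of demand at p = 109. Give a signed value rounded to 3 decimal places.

dD/dp = −4667000/(257 + p)² = -34.8398. At p = 109, D = 12751.4.
Ed = (dD/dp)·(p/D) = (-34.8398) × (109/12751.4) = -0.29781…

-0.298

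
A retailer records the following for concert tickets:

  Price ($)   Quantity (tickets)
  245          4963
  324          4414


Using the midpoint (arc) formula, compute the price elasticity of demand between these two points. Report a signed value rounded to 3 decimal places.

%ΔQ = (4414 − 4963) / [(4963 + 4414)/2] = -549/4688.5 = -0.117095…
%ΔP = (324 − 245) / [(245 + 324)/2] = 79/284.5 = 0.277680…
Arc Ed = %ΔQ / %ΔP = (-549/4688.5) / (79/284.5) = -0.42169…

-0.422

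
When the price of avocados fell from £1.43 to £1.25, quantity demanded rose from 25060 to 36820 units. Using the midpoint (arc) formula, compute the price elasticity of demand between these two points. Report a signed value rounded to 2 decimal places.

-2.83

%ΔQ = (36820 − 25060) / [(25060 + 36820)/2] = 11760/30940 = 0.380090…
%ΔP = (1.25 − 1.43) / [(1.43 + 1.25)/2] = -0.18/1.34 = -0.134328…
Arc Ed = %ΔQ / %ΔP = (11760/30940) / (-0.18/1.34) = -2.8295…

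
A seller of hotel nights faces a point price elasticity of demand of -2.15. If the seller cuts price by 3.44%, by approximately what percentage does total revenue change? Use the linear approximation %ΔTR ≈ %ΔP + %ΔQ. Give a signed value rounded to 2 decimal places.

%ΔQ ≈ Ed × %ΔP = (-2.15) × (-3.44%) = +7.3960%
%ΔTR ≈ %ΔP + %ΔQ = (-3.44%) + (+7.3960%) = +3.9560%

+3.96%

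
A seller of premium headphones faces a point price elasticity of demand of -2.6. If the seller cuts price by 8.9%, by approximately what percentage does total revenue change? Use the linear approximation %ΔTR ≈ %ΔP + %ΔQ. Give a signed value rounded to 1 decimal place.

+14.2%

%ΔQ ≈ Ed × %ΔP = (-2.6) × (-8.9%) = +23.1400%
%ΔTR ≈ %ΔP + %ΔQ = (-8.9%) + (+23.1400%) = +14.2400%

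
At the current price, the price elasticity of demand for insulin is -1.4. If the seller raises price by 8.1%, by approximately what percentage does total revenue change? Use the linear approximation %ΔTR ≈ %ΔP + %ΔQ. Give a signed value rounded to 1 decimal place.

%ΔQ ≈ Ed × %ΔP = (-1.4) × (+8.1%) = -11.3400%
%ΔTR ≈ %ΔP + %ΔQ = (+8.1%) + (-11.3400%) = -3.2400%

-3.2%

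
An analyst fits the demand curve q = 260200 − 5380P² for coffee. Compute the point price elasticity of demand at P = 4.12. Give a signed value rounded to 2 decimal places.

-1.08

dq/dP = −2·5380·P = -44331.2. At P = 4.12, q = 168877.728.
Ed = (dq/dP)·(P/q) = (-44331.2) × (4.12/168877.728) = -1.0815…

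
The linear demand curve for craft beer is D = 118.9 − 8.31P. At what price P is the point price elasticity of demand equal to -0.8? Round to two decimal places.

Ed = −8.31P/(118.9 − 8.31P). Set this equal to -0.8:
8.31P = 0.8·(118.9 − 8.31P) ⇒ 8.31P(1 + 0.8) = 0.8·118.9
P = 0.8·118.9 / (8.31·1.8) = 6.3591…

6.36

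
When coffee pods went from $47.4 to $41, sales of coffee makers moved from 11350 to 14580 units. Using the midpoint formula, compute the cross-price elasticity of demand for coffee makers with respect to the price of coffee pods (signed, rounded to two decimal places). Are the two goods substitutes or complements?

%ΔQ_{coffee makers} = (14580 − 11350)/avg = 3230/12965 = 0.249132…
%ΔP_{coffee pods} = (41 − 47.4)/avg = -6.4/44.2 = -0.144796…
E_cross = (3230/12965) / (-6.4/44.2) = -1.7205…
E_cross < 0 ⇒ the goods are complements.

-1.72; complements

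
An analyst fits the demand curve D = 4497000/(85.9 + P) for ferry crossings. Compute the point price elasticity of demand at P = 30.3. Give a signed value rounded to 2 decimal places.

dD/dP = −4497000/(85.9 + P)² = -333.051. At P = 30.3, D = 38700.5.
Ed = (dD/dP)·(P/D) = (-333.051) × (30.3/38700.5) = -0.2607…

-0.26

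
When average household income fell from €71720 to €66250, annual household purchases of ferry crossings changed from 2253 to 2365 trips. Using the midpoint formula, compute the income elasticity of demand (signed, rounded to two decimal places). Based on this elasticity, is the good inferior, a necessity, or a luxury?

-0.61; inferior

%ΔQ = (2365 − 2253)/[( 2253 + 2365)/2] = 112/2309 = 0.048505…
%ΔIncome = (66250 − 71720)/[( 71720 + 66250)/2] = -5470/68985 = -0.079292…
E_income = (112/2309) / (-5470/68985) = -0.6117…
E_income < 0 ⇒ inferior good.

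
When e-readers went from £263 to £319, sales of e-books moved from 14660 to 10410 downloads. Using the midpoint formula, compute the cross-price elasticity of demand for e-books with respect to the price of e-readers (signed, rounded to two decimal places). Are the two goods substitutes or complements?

-1.76; complements

%ΔQ_{e-books} = (10410 − 14660)/avg = -4250/12535 = -0.339050…
%ΔP_{e-readers} = (319 − 263)/avg = 56/291 = 0.192439…
E_cross = (-4250/12535) / (56/291) = -1.7618…
E_cross < 0 ⇒ the goods are complements.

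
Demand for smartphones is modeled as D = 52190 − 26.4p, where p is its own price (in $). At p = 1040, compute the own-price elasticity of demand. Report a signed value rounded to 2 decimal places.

At the given values, D = 52190 − 26.4(1040) = 24734.
∂D/∂p = −26.4.
E = (-26.4) × (1040/24734) = -1.1100…

-1.11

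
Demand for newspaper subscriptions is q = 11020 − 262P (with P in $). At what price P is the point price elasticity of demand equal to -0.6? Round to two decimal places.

Ed = −262P/(11020 − 262P). Set this equal to -0.6:
262P = 0.6·(11020 − 262P) ⇒ 262P(1 + 0.6) = 0.6·11020
P = 0.6·11020 / (262·1.6) = 15.7729…

15.77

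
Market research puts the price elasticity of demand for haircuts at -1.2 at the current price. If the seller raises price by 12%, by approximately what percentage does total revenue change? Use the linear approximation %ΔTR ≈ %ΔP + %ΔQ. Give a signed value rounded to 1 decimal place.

%ΔQ ≈ Ed × %ΔP = (-1.2) × (+12%) = -14.4000%
%ΔTR ≈ %ΔP + %ΔQ = (+12%) + (-14.4000%) = -2.4000%

-2.4%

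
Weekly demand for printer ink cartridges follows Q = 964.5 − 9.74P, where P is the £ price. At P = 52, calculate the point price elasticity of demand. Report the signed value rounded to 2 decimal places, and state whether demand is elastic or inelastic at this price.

-1.11; elastic

dQ/dP = −9.74. At P = 52, Q = 964.5 − 9.74(52) = 458.02.
Ed = (dQ/dP)·(P/Q) = −9.74 × (52/458.02) = -1.1058…
|Ed| = 1.11 > 1, so demand is elastic.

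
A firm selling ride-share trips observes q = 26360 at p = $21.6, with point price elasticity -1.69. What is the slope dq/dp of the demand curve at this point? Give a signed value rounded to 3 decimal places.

-2062.426

Ed = (dq/dp)·(p/q) ⇒ dq/dp = Ed·q/p = (-1.69)·26360/21.6 = -2062.42592…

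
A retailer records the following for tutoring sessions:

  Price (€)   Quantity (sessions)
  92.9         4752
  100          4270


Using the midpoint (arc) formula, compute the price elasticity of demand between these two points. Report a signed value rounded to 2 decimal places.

%ΔQ = (4270 − 4752) / [(4752 + 4270)/2] = -482/4511 = -0.106849…
%ΔP = (100 − 92.9) / [(92.9 + 100)/2] = 7.1/96.45 = 0.073613…
Arc Ed = %ΔQ / %ΔP = (-482/4511) / (7.1/96.45) = -1.4515…

-1.45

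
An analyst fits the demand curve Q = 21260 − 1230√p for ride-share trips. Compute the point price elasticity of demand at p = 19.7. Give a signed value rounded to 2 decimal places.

dQ/dp = −1230/(2√p) = -138.561. At p = 19.7, Q = 15800.7.
Ed = (dQ/dp)·(p/Q) = (-138.561) × (19.7/15800.7) = -0.1727…

-0.17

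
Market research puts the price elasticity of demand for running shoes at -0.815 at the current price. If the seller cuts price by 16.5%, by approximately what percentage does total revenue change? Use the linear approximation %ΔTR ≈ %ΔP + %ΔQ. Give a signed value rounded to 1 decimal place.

%ΔQ ≈ Ed × %ΔP = (-0.815) × (-16.5%) = +13.4475%
%ΔTR ≈ %ΔP + %ΔQ = (-16.5%) + (+13.4475%) = -3.0525%

-3.1%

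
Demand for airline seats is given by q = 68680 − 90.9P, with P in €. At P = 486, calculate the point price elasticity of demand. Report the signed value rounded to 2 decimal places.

-1.80

dq/dP = −90.9. At P = 486, q = 68680 − 90.9(486) = 24502.6.
Ed = (dq/dP)·(P/q) = −90.9 × (486/24502.6) = -1.8029…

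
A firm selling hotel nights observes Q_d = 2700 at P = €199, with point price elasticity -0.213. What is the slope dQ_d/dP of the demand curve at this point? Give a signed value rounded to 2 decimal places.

Ed = (dQ_d/dP)·(P/Q_d) ⇒ dQ_d/dP = Ed·Q_d/P = (-0.213)·2700/199 = -2.8899…

-2.89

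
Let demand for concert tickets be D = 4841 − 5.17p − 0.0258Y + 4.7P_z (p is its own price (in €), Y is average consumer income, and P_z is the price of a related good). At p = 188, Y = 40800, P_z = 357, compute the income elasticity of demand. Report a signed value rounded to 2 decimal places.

At the given values, D = 4841 − 5.17(188) − 0.0258(40800) + 4.7(357) = 4494.3.
∂D/∂Y = -0.0258.
E = (-0.0258) × (40800/4494.3) = -0.2342…

-0.23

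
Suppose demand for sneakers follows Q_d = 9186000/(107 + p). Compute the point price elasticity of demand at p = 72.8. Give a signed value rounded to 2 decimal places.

-0.40

dQ_d/dp = −9186000/(107 + p)² = -284.15. At p = 72.8, Q_d = 51090.1.
Ed = (dQ_d/dp)·(p/Q_d) = (-284.15) × (72.8/51090.1) = -0.4048…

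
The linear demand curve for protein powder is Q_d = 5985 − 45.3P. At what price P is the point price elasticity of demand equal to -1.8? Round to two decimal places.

84.93

Ed = −45.3P/(5985 − 45.3P). Set this equal to -1.8:
45.3P = 1.8·(5985 − 45.3P) ⇒ 45.3P(1 + 1.8) = 1.8·5985
P = 1.8·5985 / (45.3·2.8) = 84.9337…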